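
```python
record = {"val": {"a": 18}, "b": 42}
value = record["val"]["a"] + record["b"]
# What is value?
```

Answer: 60

Derivation:
Trace (tracking value):
record = {'val': {'a': 18}, 'b': 42}  # -> record = {'val': {'a': 18}, 'b': 42}
value = record['val']['a'] + record['b']  # -> value = 60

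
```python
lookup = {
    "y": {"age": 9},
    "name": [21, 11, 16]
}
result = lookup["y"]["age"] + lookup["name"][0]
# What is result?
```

Answer: 30

Derivation:
Trace (tracking result):
lookup = {'y': {'age': 9}, 'name': [21, 11, 16]}  # -> lookup = {'y': {'age': 9}, 'name': [21, 11, 16]}
result = lookup['y']['age'] + lookup['name'][0]  # -> result = 30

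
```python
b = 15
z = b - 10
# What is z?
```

Trace (tracking z):
b = 15  # -> b = 15
z = b - 10  # -> z = 5

Answer: 5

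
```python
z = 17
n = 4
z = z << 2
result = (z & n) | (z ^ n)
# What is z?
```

Answer: 68

Derivation:
Trace (tracking z):
z = 17  # -> z = 17
n = 4  # -> n = 4
z = z << 2  # -> z = 68
result = z & n | z ^ n  # -> result = 68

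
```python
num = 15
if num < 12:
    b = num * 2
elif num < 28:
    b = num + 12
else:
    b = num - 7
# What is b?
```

Trace (tracking b):
num = 15  # -> num = 15
if num < 12:  # condition is False
elif num < 28:  # condition is True
    b = num + 12  # -> b = 27

Answer: 27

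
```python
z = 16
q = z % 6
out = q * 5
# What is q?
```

Trace (tracking q):
z = 16  # -> z = 16
q = z % 6  # -> q = 4
out = q * 5  # -> out = 20

Answer: 4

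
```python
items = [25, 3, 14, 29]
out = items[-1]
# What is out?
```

Trace (tracking out):
items = [25, 3, 14, 29]  # -> items = [25, 3, 14, 29]
out = items[-1]  # -> out = 29

Answer: 29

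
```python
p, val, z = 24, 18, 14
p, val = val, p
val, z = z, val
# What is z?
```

Answer: 24

Derivation:
Trace (tracking z):
p, val, z = (24, 18, 14)  # -> p = 24, val = 18, z = 14
p, val = (val, p)  # -> p = 18, val = 24
val, z = (z, val)  # -> val = 14, z = 24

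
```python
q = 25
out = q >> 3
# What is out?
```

Answer: 3

Derivation:
Trace (tracking out):
q = 25  # -> q = 25
out = q >> 3  # -> out = 3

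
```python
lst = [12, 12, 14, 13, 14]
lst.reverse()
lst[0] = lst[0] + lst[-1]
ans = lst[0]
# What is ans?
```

Answer: 26

Derivation:
Trace (tracking ans):
lst = [12, 12, 14, 13, 14]  # -> lst = [12, 12, 14, 13, 14]
lst.reverse()  # -> lst = [14, 13, 14, 12, 12]
lst[0] = lst[0] + lst[-1]  # -> lst = [26, 13, 14, 12, 12]
ans = lst[0]  # -> ans = 26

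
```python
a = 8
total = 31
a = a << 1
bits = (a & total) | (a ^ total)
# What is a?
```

Trace (tracking a):
a = 8  # -> a = 8
total = 31  # -> total = 31
a = a << 1  # -> a = 16
bits = a & total | a ^ total  # -> bits = 31

Answer: 16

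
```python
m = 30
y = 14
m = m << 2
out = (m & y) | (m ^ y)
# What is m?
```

Answer: 120

Derivation:
Trace (tracking m):
m = 30  # -> m = 30
y = 14  # -> y = 14
m = m << 2  # -> m = 120
out = m & y | m ^ y  # -> out = 126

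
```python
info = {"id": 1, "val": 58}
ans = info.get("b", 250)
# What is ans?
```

Answer: 250

Derivation:
Trace (tracking ans):
info = {'id': 1, 'val': 58}  # -> info = {'id': 1, 'val': 58}
ans = info.get('b', 250)  # -> ans = 250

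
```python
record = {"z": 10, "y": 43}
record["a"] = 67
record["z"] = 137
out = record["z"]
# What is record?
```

Answer: {'z': 137, 'y': 43, 'a': 67}

Derivation:
Trace (tracking record):
record = {'z': 10, 'y': 43}  # -> record = {'z': 10, 'y': 43}
record['a'] = 67  # -> record = {'z': 10, 'y': 43, 'a': 67}
record['z'] = 137  # -> record = {'z': 137, 'y': 43, 'a': 67}
out = record['z']  # -> out = 137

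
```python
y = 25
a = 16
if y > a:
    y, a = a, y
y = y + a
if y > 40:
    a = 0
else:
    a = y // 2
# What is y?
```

Trace (tracking y):
y = 25  # -> y = 25
a = 16  # -> a = 16
if y > a:  # condition is True
    y, a = (a, y)  # -> y = 16, a = 25
y = y + a  # -> y = 41
if y > 40:  # condition is True
    a = 0  # -> a = 0

Answer: 41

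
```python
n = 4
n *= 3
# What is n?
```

Trace (tracking n):
n = 4  # -> n = 4
n *= 3  # -> n = 12

Answer: 12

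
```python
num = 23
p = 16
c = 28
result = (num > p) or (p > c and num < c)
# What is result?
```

Trace (tracking result):
num = 23  # -> num = 23
p = 16  # -> p = 16
c = 28  # -> c = 28
result = num > p or (p > c and num < c)  # -> result = True

Answer: True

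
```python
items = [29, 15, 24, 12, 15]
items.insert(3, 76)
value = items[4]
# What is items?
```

Trace (tracking items):
items = [29, 15, 24, 12, 15]  # -> items = [29, 15, 24, 12, 15]
items.insert(3, 76)  # -> items = [29, 15, 24, 76, 12, 15]
value = items[4]  # -> value = 12

Answer: [29, 15, 24, 76, 12, 15]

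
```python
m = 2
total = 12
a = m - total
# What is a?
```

Answer: -10

Derivation:
Trace (tracking a):
m = 2  # -> m = 2
total = 12  # -> total = 12
a = m - total  # -> a = -10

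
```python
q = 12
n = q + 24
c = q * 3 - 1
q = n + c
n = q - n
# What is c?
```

Answer: 35

Derivation:
Trace (tracking c):
q = 12  # -> q = 12
n = q + 24  # -> n = 36
c = q * 3 - 1  # -> c = 35
q = n + c  # -> q = 71
n = q - n  # -> n = 35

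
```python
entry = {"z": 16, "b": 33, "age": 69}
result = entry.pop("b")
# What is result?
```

Answer: 33

Derivation:
Trace (tracking result):
entry = {'z': 16, 'b': 33, 'age': 69}  # -> entry = {'z': 16, 'b': 33, 'age': 69}
result = entry.pop('b')  # -> result = 33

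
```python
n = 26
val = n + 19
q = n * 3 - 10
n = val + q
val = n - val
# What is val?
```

Answer: 68

Derivation:
Trace (tracking val):
n = 26  # -> n = 26
val = n + 19  # -> val = 45
q = n * 3 - 10  # -> q = 68
n = val + q  # -> n = 113
val = n - val  # -> val = 68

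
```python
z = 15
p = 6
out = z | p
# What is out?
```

Trace (tracking out):
z = 15  # -> z = 15
p = 6  # -> p = 6
out = z | p  # -> out = 15

Answer: 15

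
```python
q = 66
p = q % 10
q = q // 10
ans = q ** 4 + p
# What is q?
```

Answer: 6

Derivation:
Trace (tracking q):
q = 66  # -> q = 66
p = q % 10  # -> p = 6
q = q // 10  # -> q = 6
ans = q ** 4 + p  # -> ans = 1302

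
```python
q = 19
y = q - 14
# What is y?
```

Trace (tracking y):
q = 19  # -> q = 19
y = q - 14  # -> y = 5

Answer: 5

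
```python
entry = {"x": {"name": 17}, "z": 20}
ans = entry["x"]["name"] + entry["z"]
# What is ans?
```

Answer: 37

Derivation:
Trace (tracking ans):
entry = {'x': {'name': 17}, 'z': 20}  # -> entry = {'x': {'name': 17}, 'z': 20}
ans = entry['x']['name'] + entry['z']  # -> ans = 37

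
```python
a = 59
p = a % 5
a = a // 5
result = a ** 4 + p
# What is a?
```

Answer: 11

Derivation:
Trace (tracking a):
a = 59  # -> a = 59
p = a % 5  # -> p = 4
a = a // 5  # -> a = 11
result = a ** 4 + p  # -> result = 14645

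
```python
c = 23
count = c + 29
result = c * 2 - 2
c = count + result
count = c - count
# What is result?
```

Trace (tracking result):
c = 23  # -> c = 23
count = c + 29  # -> count = 52
result = c * 2 - 2  # -> result = 44
c = count + result  # -> c = 96
count = c - count  # -> count = 44

Answer: 44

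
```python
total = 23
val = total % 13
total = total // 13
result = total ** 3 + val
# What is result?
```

Trace (tracking result):
total = 23  # -> total = 23
val = total % 13  # -> val = 10
total = total // 13  # -> total = 1
result = total ** 3 + val  # -> result = 11

Answer: 11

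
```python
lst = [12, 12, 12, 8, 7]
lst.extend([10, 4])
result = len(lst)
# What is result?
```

Answer: 7

Derivation:
Trace (tracking result):
lst = [12, 12, 12, 8, 7]  # -> lst = [12, 12, 12, 8, 7]
lst.extend([10, 4])  # -> lst = [12, 12, 12, 8, 7, 10, 4]
result = len(lst)  # -> result = 7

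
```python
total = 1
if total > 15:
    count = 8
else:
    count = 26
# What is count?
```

Trace (tracking count):
total = 1  # -> total = 1
if total > 15:  # condition is False
else:
    count = 26  # -> count = 26

Answer: 26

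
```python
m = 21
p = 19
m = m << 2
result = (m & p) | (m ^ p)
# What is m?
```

Trace (tracking m):
m = 21  # -> m = 21
p = 19  # -> p = 19
m = m << 2  # -> m = 84
result = m & p | m ^ p  # -> result = 87

Answer: 84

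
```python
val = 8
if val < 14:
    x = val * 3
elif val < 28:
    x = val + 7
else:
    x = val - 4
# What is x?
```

Answer: 24

Derivation:
Trace (tracking x):
val = 8  # -> val = 8
if val < 14:  # condition is True
    x = val * 3  # -> x = 24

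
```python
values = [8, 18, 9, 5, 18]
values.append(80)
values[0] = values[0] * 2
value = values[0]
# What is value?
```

Answer: 16

Derivation:
Trace (tracking value):
values = [8, 18, 9, 5, 18]  # -> values = [8, 18, 9, 5, 18]
values.append(80)  # -> values = [8, 18, 9, 5, 18, 80]
values[0] = values[0] * 2  # -> values = [16, 18, 9, 5, 18, 80]
value = values[0]  # -> value = 16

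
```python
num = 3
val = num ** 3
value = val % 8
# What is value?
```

Trace (tracking value):
num = 3  # -> num = 3
val = num ** 3  # -> val = 27
value = val % 8  # -> value = 3

Answer: 3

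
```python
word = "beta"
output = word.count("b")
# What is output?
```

Answer: 1

Derivation:
Trace (tracking output):
word = 'beta'  # -> word = 'beta'
output = word.count('b')  # -> output = 1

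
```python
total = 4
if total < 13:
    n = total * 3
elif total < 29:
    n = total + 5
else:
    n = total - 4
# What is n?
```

Answer: 12

Derivation:
Trace (tracking n):
total = 4  # -> total = 4
if total < 13:  # condition is True
    n = total * 3  # -> n = 12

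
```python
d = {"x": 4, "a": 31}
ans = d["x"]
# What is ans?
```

Trace (tracking ans):
d = {'x': 4, 'a': 31}  # -> d = {'x': 4, 'a': 31}
ans = d['x']  # -> ans = 4

Answer: 4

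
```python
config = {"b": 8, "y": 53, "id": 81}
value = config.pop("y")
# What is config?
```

Answer: {'b': 8, 'id': 81}

Derivation:
Trace (tracking config):
config = {'b': 8, 'y': 53, 'id': 81}  # -> config = {'b': 8, 'y': 53, 'id': 81}
value = config.pop('y')  # -> value = 53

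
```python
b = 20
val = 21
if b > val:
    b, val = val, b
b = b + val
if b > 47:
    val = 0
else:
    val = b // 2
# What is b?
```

Answer: 41

Derivation:
Trace (tracking b):
b = 20  # -> b = 20
val = 21  # -> val = 21
if b > val:  # condition is False
b = b + val  # -> b = 41
if b > 47:  # condition is False
else:
    val = b // 2  # -> val = 20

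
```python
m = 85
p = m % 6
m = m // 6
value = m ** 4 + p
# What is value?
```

Answer: 38417

Derivation:
Trace (tracking value):
m = 85  # -> m = 85
p = m % 6  # -> p = 1
m = m // 6  # -> m = 14
value = m ** 4 + p  # -> value = 38417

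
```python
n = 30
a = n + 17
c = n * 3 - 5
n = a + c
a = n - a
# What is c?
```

Answer: 85

Derivation:
Trace (tracking c):
n = 30  # -> n = 30
a = n + 17  # -> a = 47
c = n * 3 - 5  # -> c = 85
n = a + c  # -> n = 132
a = n - a  # -> a = 85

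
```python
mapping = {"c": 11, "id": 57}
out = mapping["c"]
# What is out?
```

Trace (tracking out):
mapping = {'c': 11, 'id': 57}  # -> mapping = {'c': 11, 'id': 57}
out = mapping['c']  # -> out = 11

Answer: 11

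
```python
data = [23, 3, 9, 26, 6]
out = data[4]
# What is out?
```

Answer: 6

Derivation:
Trace (tracking out):
data = [23, 3, 9, 26, 6]  # -> data = [23, 3, 9, 26, 6]
out = data[4]  # -> out = 6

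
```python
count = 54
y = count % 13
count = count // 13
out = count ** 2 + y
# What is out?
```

Trace (tracking out):
count = 54  # -> count = 54
y = count % 13  # -> y = 2
count = count // 13  # -> count = 4
out = count ** 2 + y  # -> out = 18

Answer: 18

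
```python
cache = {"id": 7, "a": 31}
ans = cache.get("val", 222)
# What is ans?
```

Trace (tracking ans):
cache = {'id': 7, 'a': 31}  # -> cache = {'id': 7, 'a': 31}
ans = cache.get('val', 222)  # -> ans = 222

Answer: 222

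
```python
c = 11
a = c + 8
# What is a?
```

Trace (tracking a):
c = 11  # -> c = 11
a = c + 8  # -> a = 19

Answer: 19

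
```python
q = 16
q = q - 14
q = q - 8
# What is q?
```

Answer: -6

Derivation:
Trace (tracking q):
q = 16  # -> q = 16
q = q - 14  # -> q = 2
q = q - 8  # -> q = -6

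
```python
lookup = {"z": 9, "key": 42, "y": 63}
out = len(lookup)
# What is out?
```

Answer: 3

Derivation:
Trace (tracking out):
lookup = {'z': 9, 'key': 42, 'y': 63}  # -> lookup = {'z': 9, 'key': 42, 'y': 63}
out = len(lookup)  # -> out = 3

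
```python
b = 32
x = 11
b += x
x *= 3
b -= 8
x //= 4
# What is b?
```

Trace (tracking b):
b = 32  # -> b = 32
x = 11  # -> x = 11
b += x  # -> b = 43
x *= 3  # -> x = 33
b -= 8  # -> b = 35
x //= 4  # -> x = 8

Answer: 35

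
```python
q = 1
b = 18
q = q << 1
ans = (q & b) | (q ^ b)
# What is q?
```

Trace (tracking q):
q = 1  # -> q = 1
b = 18  # -> b = 18
q = q << 1  # -> q = 2
ans = q & b | q ^ b  # -> ans = 18

Answer: 2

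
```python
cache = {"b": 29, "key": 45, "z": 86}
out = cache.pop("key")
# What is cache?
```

Trace (tracking cache):
cache = {'b': 29, 'key': 45, 'z': 86}  # -> cache = {'b': 29, 'key': 45, 'z': 86}
out = cache.pop('key')  # -> out = 45

Answer: {'b': 29, 'z': 86}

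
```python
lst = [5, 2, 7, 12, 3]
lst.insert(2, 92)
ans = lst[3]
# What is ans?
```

Answer: 7

Derivation:
Trace (tracking ans):
lst = [5, 2, 7, 12, 3]  # -> lst = [5, 2, 7, 12, 3]
lst.insert(2, 92)  # -> lst = [5, 2, 92, 7, 12, 3]
ans = lst[3]  # -> ans = 7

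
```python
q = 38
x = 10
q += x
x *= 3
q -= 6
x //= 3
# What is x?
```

Trace (tracking x):
q = 38  # -> q = 38
x = 10  # -> x = 10
q += x  # -> q = 48
x *= 3  # -> x = 30
q -= 6  # -> q = 42
x //= 3  # -> x = 10

Answer: 10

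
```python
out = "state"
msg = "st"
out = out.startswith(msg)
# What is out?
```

Trace (tracking out):
out = 'state'  # -> out = 'state'
msg = 'st'  # -> msg = 'st'
out = out.startswith(msg)  # -> out = True

Answer: True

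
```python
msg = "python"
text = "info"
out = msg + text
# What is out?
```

Trace (tracking out):
msg = 'python'  # -> msg = 'python'
text = 'info'  # -> text = 'info'
out = msg + text  # -> out = 'pythoninfo'

Answer: 'pythoninfo'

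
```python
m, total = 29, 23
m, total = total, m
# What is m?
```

Trace (tracking m):
m, total = (29, 23)  # -> m = 29, total = 23
m, total = (total, m)  # -> m = 23, total = 29

Answer: 23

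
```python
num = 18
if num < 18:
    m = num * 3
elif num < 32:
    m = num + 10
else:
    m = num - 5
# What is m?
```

Trace (tracking m):
num = 18  # -> num = 18
if num < 18:  # condition is False
elif num < 32:  # condition is True
    m = num + 10  # -> m = 28

Answer: 28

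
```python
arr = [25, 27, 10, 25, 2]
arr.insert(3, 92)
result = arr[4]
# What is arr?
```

Answer: [25, 27, 10, 92, 25, 2]

Derivation:
Trace (tracking arr):
arr = [25, 27, 10, 25, 2]  # -> arr = [25, 27, 10, 25, 2]
arr.insert(3, 92)  # -> arr = [25, 27, 10, 92, 25, 2]
result = arr[4]  # -> result = 25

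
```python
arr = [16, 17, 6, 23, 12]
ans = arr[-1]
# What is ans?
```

Trace (tracking ans):
arr = [16, 17, 6, 23, 12]  # -> arr = [16, 17, 6, 23, 12]
ans = arr[-1]  # -> ans = 12

Answer: 12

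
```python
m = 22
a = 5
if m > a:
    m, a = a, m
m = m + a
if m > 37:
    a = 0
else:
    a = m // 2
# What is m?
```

Trace (tracking m):
m = 22  # -> m = 22
a = 5  # -> a = 5
if m > a:  # condition is True
    m, a = (a, m)  # -> m = 5, a = 22
m = m + a  # -> m = 27
if m > 37:  # condition is False
else:
    a = m // 2  # -> a = 13

Answer: 27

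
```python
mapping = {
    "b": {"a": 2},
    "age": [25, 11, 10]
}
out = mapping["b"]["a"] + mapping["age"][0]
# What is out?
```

Trace (tracking out):
mapping = {'b': {'a': 2}, 'age': [25, 11, 10]}  # -> mapping = {'b': {'a': 2}, 'age': [25, 11, 10]}
out = mapping['b']['a'] + mapping['age'][0]  # -> out = 27

Answer: 27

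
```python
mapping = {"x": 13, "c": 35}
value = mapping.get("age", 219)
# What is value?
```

Answer: 219

Derivation:
Trace (tracking value):
mapping = {'x': 13, 'c': 35}  # -> mapping = {'x': 13, 'c': 35}
value = mapping.get('age', 219)  # -> value = 219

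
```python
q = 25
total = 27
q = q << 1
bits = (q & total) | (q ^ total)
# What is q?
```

Trace (tracking q):
q = 25  # -> q = 25
total = 27  # -> total = 27
q = q << 1  # -> q = 50
bits = q & total | q ^ total  # -> bits = 59

Answer: 50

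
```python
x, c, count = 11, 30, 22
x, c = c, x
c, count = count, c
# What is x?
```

Trace (tracking x):
x, c, count = (11, 30, 22)  # -> x = 11, c = 30, count = 22
x, c = (c, x)  # -> x = 30, c = 11
c, count = (count, c)  # -> c = 22, count = 11

Answer: 30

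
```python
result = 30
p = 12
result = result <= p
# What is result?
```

Answer: False

Derivation:
Trace (tracking result):
result = 30  # -> result = 30
p = 12  # -> p = 12
result = result <= p  # -> result = False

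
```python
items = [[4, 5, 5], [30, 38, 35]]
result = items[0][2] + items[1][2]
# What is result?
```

Answer: 40

Derivation:
Trace (tracking result):
items = [[4, 5, 5], [30, 38, 35]]  # -> items = [[4, 5, 5], [30, 38, 35]]
result = items[0][2] + items[1][2]  # -> result = 40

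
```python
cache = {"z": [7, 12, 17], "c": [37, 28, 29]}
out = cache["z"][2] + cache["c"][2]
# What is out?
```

Answer: 46

Derivation:
Trace (tracking out):
cache = {'z': [7, 12, 17], 'c': [37, 28, 29]}  # -> cache = {'z': [7, 12, 17], 'c': [37, 28, 29]}
out = cache['z'][2] + cache['c'][2]  # -> out = 46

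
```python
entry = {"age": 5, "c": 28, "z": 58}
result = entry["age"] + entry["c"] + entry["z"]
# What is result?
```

Answer: 91

Derivation:
Trace (tracking result):
entry = {'age': 5, 'c': 28, 'z': 58}  # -> entry = {'age': 5, 'c': 28, 'z': 58}
result = entry['age'] + entry['c'] + entry['z']  # -> result = 91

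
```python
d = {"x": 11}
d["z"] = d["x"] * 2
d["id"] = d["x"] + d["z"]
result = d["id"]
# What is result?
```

Trace (tracking result):
d = {'x': 11}  # -> d = {'x': 11}
d['z'] = d['x'] * 2  # -> d = {'x': 11, 'z': 22}
d['id'] = d['x'] + d['z']  # -> d = {'x': 11, 'z': 22, 'id': 33}
result = d['id']  # -> result = 33

Answer: 33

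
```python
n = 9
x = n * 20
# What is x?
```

Trace (tracking x):
n = 9  # -> n = 9
x = n * 20  # -> x = 180

Answer: 180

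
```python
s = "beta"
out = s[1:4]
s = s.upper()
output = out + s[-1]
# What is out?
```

Answer: 'eta'

Derivation:
Trace (tracking out):
s = 'beta'  # -> s = 'beta'
out = s[1:4]  # -> out = 'eta'
s = s.upper()  # -> s = 'BETA'
output = out + s[-1]  # -> output = 'etaA'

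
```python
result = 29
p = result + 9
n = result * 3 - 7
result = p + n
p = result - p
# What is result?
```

Answer: 118

Derivation:
Trace (tracking result):
result = 29  # -> result = 29
p = result + 9  # -> p = 38
n = result * 3 - 7  # -> n = 80
result = p + n  # -> result = 118
p = result - p  # -> p = 80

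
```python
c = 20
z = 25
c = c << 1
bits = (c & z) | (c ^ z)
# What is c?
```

Trace (tracking c):
c = 20  # -> c = 20
z = 25  # -> z = 25
c = c << 1  # -> c = 40
bits = c & z | c ^ z  # -> bits = 57

Answer: 40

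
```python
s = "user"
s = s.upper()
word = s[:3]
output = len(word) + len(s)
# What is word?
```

Answer: 'USE'

Derivation:
Trace (tracking word):
s = 'user'  # -> s = 'user'
s = s.upper()  # -> s = 'USER'
word = s[:3]  # -> word = 'USE'
output = len(word) + len(s)  # -> output = 7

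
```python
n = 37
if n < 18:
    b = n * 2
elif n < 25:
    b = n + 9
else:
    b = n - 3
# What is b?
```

Answer: 34

Derivation:
Trace (tracking b):
n = 37  # -> n = 37
if n < 18:  # condition is False
elif n < 25:  # condition is False
else:
    b = n - 3  # -> b = 34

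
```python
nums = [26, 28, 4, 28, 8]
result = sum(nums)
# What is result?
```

Answer: 94

Derivation:
Trace (tracking result):
nums = [26, 28, 4, 28, 8]  # -> nums = [26, 28, 4, 28, 8]
result = sum(nums)  # -> result = 94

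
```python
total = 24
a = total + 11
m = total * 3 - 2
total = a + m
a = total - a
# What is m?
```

Trace (tracking m):
total = 24  # -> total = 24
a = total + 11  # -> a = 35
m = total * 3 - 2  # -> m = 70
total = a + m  # -> total = 105
a = total - a  # -> a = 70

Answer: 70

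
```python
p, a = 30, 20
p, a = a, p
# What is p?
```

Trace (tracking p):
p, a = (30, 20)  # -> p = 30, a = 20
p, a = (a, p)  # -> p = 20, a = 30

Answer: 20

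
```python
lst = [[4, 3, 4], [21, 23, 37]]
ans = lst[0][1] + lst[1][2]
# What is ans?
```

Trace (tracking ans):
lst = [[4, 3, 4], [21, 23, 37]]  # -> lst = [[4, 3, 4], [21, 23, 37]]
ans = lst[0][1] + lst[1][2]  # -> ans = 40

Answer: 40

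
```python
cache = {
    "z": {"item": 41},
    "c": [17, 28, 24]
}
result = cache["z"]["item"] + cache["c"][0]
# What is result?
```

Trace (tracking result):
cache = {'z': {'item': 41}, 'c': [17, 28, 24]}  # -> cache = {'z': {'item': 41}, 'c': [17, 28, 24]}
result = cache['z']['item'] + cache['c'][0]  # -> result = 58

Answer: 58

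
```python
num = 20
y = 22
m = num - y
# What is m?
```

Answer: -2

Derivation:
Trace (tracking m):
num = 20  # -> num = 20
y = 22  # -> y = 22
m = num - y  # -> m = -2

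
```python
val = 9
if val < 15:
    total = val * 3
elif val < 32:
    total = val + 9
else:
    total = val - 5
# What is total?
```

Answer: 27

Derivation:
Trace (tracking total):
val = 9  # -> val = 9
if val < 15:  # condition is True
    total = val * 3  # -> total = 27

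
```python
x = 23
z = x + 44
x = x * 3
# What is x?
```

Answer: 69

Derivation:
Trace (tracking x):
x = 23  # -> x = 23
z = x + 44  # -> z = 67
x = x * 3  # -> x = 69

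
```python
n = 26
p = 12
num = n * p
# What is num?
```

Answer: 312

Derivation:
Trace (tracking num):
n = 26  # -> n = 26
p = 12  # -> p = 12
num = n * p  # -> num = 312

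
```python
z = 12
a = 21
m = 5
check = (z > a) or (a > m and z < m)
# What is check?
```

Answer: False

Derivation:
Trace (tracking check):
z = 12  # -> z = 12
a = 21  # -> a = 21
m = 5  # -> m = 5
check = z > a or (a > m and z < m)  # -> check = False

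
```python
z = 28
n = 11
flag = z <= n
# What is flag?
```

Answer: False

Derivation:
Trace (tracking flag):
z = 28  # -> z = 28
n = 11  # -> n = 11
flag = z <= n  # -> flag = False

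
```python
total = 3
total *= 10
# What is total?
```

Answer: 30

Derivation:
Trace (tracking total):
total = 3  # -> total = 3
total *= 10  # -> total = 30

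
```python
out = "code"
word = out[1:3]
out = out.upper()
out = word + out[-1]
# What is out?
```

Trace (tracking out):
out = 'code'  # -> out = 'code'
word = out[1:3]  # -> word = 'od'
out = out.upper()  # -> out = 'CODE'
out = word + out[-1]  # -> out = 'odE'

Answer: 'odE'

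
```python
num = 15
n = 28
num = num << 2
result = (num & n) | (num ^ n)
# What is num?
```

Trace (tracking num):
num = 15  # -> num = 15
n = 28  # -> n = 28
num = num << 2  # -> num = 60
result = num & n | num ^ n  # -> result = 60

Answer: 60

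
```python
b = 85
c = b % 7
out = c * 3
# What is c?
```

Trace (tracking c):
b = 85  # -> b = 85
c = b % 7  # -> c = 1
out = c * 3  # -> out = 3

Answer: 1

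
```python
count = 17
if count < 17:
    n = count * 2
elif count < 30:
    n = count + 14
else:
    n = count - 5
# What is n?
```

Answer: 31

Derivation:
Trace (tracking n):
count = 17  # -> count = 17
if count < 17:  # condition is False
elif count < 30:  # condition is True
    n = count + 14  # -> n = 31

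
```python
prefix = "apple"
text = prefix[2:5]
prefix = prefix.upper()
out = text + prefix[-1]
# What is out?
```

Trace (tracking out):
prefix = 'apple'  # -> prefix = 'apple'
text = prefix[2:5]  # -> text = 'ple'
prefix = prefix.upper()  # -> prefix = 'APPLE'
out = text + prefix[-1]  # -> out = 'pleE'

Answer: 'pleE'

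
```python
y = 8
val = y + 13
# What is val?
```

Trace (tracking val):
y = 8  # -> y = 8
val = y + 13  # -> val = 21

Answer: 21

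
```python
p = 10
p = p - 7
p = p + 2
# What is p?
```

Trace (tracking p):
p = 10  # -> p = 10
p = p - 7  # -> p = 3
p = p + 2  # -> p = 5

Answer: 5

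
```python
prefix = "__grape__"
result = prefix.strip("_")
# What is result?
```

Answer: 'grape'

Derivation:
Trace (tracking result):
prefix = '__grape__'  # -> prefix = '__grape__'
result = prefix.strip('_')  # -> result = 'grape'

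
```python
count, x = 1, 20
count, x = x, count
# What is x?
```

Answer: 1

Derivation:
Trace (tracking x):
count, x = (1, 20)  # -> count = 1, x = 20
count, x = (x, count)  # -> count = 20, x = 1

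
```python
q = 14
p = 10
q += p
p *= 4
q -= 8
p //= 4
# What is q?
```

Answer: 16

Derivation:
Trace (tracking q):
q = 14  # -> q = 14
p = 10  # -> p = 10
q += p  # -> q = 24
p *= 4  # -> p = 40
q -= 8  # -> q = 16
p //= 4  # -> p = 10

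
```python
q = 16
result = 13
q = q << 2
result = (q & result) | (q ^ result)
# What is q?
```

Answer: 64

Derivation:
Trace (tracking q):
q = 16  # -> q = 16
result = 13  # -> result = 13
q = q << 2  # -> q = 64
result = q & result | q ^ result  # -> result = 77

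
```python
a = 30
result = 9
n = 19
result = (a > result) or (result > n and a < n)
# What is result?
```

Trace (tracking result):
a = 30  # -> a = 30
result = 9  # -> result = 9
n = 19  # -> n = 19
result = a > result or (result > n and a < n)  # -> result = True

Answer: True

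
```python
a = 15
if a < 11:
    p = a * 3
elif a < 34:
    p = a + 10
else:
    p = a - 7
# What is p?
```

Trace (tracking p):
a = 15  # -> a = 15
if a < 11:  # condition is False
elif a < 34:  # condition is True
    p = a + 10  # -> p = 25

Answer: 25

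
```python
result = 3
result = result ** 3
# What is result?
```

Trace (tracking result):
result = 3  # -> result = 3
result = result ** 3  # -> result = 27

Answer: 27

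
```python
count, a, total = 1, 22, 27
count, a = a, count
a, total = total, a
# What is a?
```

Answer: 27

Derivation:
Trace (tracking a):
count, a, total = (1, 22, 27)  # -> count = 1, a = 22, total = 27
count, a = (a, count)  # -> count = 22, a = 1
a, total = (total, a)  # -> a = 27, total = 1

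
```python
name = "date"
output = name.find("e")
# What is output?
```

Trace (tracking output):
name = 'date'  # -> name = 'date'
output = name.find('e')  # -> output = 3

Answer: 3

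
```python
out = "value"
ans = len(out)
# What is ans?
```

Trace (tracking ans):
out = 'value'  # -> out = 'value'
ans = len(out)  # -> ans = 5

Answer: 5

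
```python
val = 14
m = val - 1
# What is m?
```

Answer: 13

Derivation:
Trace (tracking m):
val = 14  # -> val = 14
m = val - 1  # -> m = 13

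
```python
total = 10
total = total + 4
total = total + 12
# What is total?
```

Trace (tracking total):
total = 10  # -> total = 10
total = total + 4  # -> total = 14
total = total + 12  # -> total = 26

Answer: 26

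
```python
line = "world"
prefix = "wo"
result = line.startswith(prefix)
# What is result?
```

Answer: True

Derivation:
Trace (tracking result):
line = 'world'  # -> line = 'world'
prefix = 'wo'  # -> prefix = 'wo'
result = line.startswith(prefix)  # -> result = True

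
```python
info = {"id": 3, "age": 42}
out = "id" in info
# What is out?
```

Answer: True

Derivation:
Trace (tracking out):
info = {'id': 3, 'age': 42}  # -> info = {'id': 3, 'age': 42}
out = 'id' in info  # -> out = True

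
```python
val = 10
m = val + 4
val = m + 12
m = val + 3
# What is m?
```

Trace (tracking m):
val = 10  # -> val = 10
m = val + 4  # -> m = 14
val = m + 12  # -> val = 26
m = val + 3  # -> m = 29

Answer: 29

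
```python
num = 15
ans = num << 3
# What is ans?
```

Trace (tracking ans):
num = 15  # -> num = 15
ans = num << 3  # -> ans = 120

Answer: 120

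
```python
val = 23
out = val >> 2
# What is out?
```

Answer: 5

Derivation:
Trace (tracking out):
val = 23  # -> val = 23
out = val >> 2  # -> out = 5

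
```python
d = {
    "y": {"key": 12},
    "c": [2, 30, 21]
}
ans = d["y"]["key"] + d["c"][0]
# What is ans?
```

Answer: 14

Derivation:
Trace (tracking ans):
d = {'y': {'key': 12}, 'c': [2, 30, 21]}  # -> d = {'y': {'key': 12}, 'c': [2, 30, 21]}
ans = d['y']['key'] + d['c'][0]  # -> ans = 14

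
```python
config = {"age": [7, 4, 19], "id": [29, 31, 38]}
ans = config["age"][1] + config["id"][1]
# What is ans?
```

Answer: 35

Derivation:
Trace (tracking ans):
config = {'age': [7, 4, 19], 'id': [29, 31, 38]}  # -> config = {'age': [7, 4, 19], 'id': [29, 31, 38]}
ans = config['age'][1] + config['id'][1]  # -> ans = 35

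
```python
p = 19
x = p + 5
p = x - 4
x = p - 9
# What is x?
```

Answer: 11

Derivation:
Trace (tracking x):
p = 19  # -> p = 19
x = p + 5  # -> x = 24
p = x - 4  # -> p = 20
x = p - 9  # -> x = 11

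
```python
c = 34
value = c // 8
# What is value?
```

Trace (tracking value):
c = 34  # -> c = 34
value = c // 8  # -> value = 4

Answer: 4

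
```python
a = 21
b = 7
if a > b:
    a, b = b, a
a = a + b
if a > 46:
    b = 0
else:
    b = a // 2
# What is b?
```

Trace (tracking b):
a = 21  # -> a = 21
b = 7  # -> b = 7
if a > b:  # condition is True
    a, b = (b, a)  # -> a = 7, b = 21
a = a + b  # -> a = 28
if a > 46:  # condition is False
else:
    b = a // 2  # -> b = 14

Answer: 14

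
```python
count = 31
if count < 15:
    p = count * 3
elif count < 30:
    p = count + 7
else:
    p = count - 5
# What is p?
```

Answer: 26

Derivation:
Trace (tracking p):
count = 31  # -> count = 31
if count < 15:  # condition is False
elif count < 30:  # condition is False
else:
    p = count - 5  # -> p = 26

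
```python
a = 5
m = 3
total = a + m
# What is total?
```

Trace (tracking total):
a = 5  # -> a = 5
m = 3  # -> m = 3
total = a + m  # -> total = 8

Answer: 8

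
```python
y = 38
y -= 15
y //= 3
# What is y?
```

Trace (tracking y):
y = 38  # -> y = 38
y -= 15  # -> y = 23
y //= 3  # -> y = 7

Answer: 7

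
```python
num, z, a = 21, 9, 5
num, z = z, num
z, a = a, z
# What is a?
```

Answer: 21

Derivation:
Trace (tracking a):
num, z, a = (21, 9, 5)  # -> num = 21, z = 9, a = 5
num, z = (z, num)  # -> num = 9, z = 21
z, a = (a, z)  # -> z = 5, a = 21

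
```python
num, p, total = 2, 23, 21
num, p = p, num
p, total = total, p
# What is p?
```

Answer: 21

Derivation:
Trace (tracking p):
num, p, total = (2, 23, 21)  # -> num = 2, p = 23, total = 21
num, p = (p, num)  # -> num = 23, p = 2
p, total = (total, p)  # -> p = 21, total = 2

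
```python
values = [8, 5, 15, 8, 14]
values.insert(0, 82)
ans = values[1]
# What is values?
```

Answer: [82, 8, 5, 15, 8, 14]

Derivation:
Trace (tracking values):
values = [8, 5, 15, 8, 14]  # -> values = [8, 5, 15, 8, 14]
values.insert(0, 82)  # -> values = [82, 8, 5, 15, 8, 14]
ans = values[1]  # -> ans = 8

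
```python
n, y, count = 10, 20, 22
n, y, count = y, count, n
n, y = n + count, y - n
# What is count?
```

Answer: 10

Derivation:
Trace (tracking count):
n, y, count = (10, 20, 22)  # -> n = 10, y = 20, count = 22
n, y, count = (y, count, n)  # -> n = 20, y = 22, count = 10
n, y = (n + count, y - n)  # -> n = 30, y = 2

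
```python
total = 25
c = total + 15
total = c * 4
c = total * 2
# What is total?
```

Trace (tracking total):
total = 25  # -> total = 25
c = total + 15  # -> c = 40
total = c * 4  # -> total = 160
c = total * 2  # -> c = 320

Answer: 160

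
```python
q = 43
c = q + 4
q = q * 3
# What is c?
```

Answer: 47

Derivation:
Trace (tracking c):
q = 43  # -> q = 43
c = q + 4  # -> c = 47
q = q * 3  # -> q = 129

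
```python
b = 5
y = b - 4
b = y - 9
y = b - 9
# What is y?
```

Answer: -17

Derivation:
Trace (tracking y):
b = 5  # -> b = 5
y = b - 4  # -> y = 1
b = y - 9  # -> b = -8
y = b - 9  # -> y = -17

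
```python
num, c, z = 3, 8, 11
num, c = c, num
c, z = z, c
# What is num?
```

Trace (tracking num):
num, c, z = (3, 8, 11)  # -> num = 3, c = 8, z = 11
num, c = (c, num)  # -> num = 8, c = 3
c, z = (z, c)  # -> c = 11, z = 3

Answer: 8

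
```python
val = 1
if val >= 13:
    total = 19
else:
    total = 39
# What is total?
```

Answer: 39

Derivation:
Trace (tracking total):
val = 1  # -> val = 1
if val >= 13:  # condition is False
else:
    total = 39  # -> total = 39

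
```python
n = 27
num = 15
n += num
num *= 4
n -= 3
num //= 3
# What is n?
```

Trace (tracking n):
n = 27  # -> n = 27
num = 15  # -> num = 15
n += num  # -> n = 42
num *= 4  # -> num = 60
n -= 3  # -> n = 39
num //= 3  # -> num = 20

Answer: 39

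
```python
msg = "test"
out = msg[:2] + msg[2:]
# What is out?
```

Answer: 'test'

Derivation:
Trace (tracking out):
msg = 'test'  # -> msg = 'test'
out = msg[:2] + msg[2:]  # -> out = 'test'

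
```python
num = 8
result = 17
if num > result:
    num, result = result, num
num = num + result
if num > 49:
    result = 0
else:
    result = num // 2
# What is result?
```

Trace (tracking result):
num = 8  # -> num = 8
result = 17  # -> result = 17
if num > result:  # condition is False
num = num + result  # -> num = 25
if num > 49:  # condition is False
else:
    result = num // 2  # -> result = 12

Answer: 12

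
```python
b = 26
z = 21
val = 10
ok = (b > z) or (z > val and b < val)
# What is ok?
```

Trace (tracking ok):
b = 26  # -> b = 26
z = 21  # -> z = 21
val = 10  # -> val = 10
ok = b > z or (z > val and b < val)  # -> ok = True

Answer: True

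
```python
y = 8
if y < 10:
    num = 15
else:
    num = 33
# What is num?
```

Trace (tracking num):
y = 8  # -> y = 8
if y < 10:  # condition is True
    num = 15  # -> num = 15

Answer: 15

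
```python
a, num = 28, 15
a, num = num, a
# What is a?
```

Trace (tracking a):
a, num = (28, 15)  # -> a = 28, num = 15
a, num = (num, a)  # -> a = 15, num = 28

Answer: 15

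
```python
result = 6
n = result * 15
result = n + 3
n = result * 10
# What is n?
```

Answer: 930

Derivation:
Trace (tracking n):
result = 6  # -> result = 6
n = result * 15  # -> n = 90
result = n + 3  # -> result = 93
n = result * 10  # -> n = 930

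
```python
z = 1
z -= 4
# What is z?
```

Trace (tracking z):
z = 1  # -> z = 1
z -= 4  # -> z = -3

Answer: -3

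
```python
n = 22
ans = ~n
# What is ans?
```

Answer: -23

Derivation:
Trace (tracking ans):
n = 22  # -> n = 22
ans = ~n  # -> ans = -23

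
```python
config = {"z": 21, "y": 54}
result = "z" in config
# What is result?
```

Trace (tracking result):
config = {'z': 21, 'y': 54}  # -> config = {'z': 21, 'y': 54}
result = 'z' in config  # -> result = True

Answer: True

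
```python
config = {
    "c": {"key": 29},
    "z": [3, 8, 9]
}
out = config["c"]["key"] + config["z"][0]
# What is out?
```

Trace (tracking out):
config = {'c': {'key': 29}, 'z': [3, 8, 9]}  # -> config = {'c': {'key': 29}, 'z': [3, 8, 9]}
out = config['c']['key'] + config['z'][0]  # -> out = 32

Answer: 32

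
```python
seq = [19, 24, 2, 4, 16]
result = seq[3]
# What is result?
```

Trace (tracking result):
seq = [19, 24, 2, 4, 16]  # -> seq = [19, 24, 2, 4, 16]
result = seq[3]  # -> result = 4

Answer: 4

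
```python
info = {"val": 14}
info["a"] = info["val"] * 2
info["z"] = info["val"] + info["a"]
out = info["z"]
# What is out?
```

Trace (tracking out):
info = {'val': 14}  # -> info = {'val': 14}
info['a'] = info['val'] * 2  # -> info = {'val': 14, 'a': 28}
info['z'] = info['val'] + info['a']  # -> info = {'val': 14, 'a': 28, 'z': 42}
out = info['z']  # -> out = 42

Answer: 42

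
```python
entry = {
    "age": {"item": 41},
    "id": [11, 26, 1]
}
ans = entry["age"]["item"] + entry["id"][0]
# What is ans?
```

Trace (tracking ans):
entry = {'age': {'item': 41}, 'id': [11, 26, 1]}  # -> entry = {'age': {'item': 41}, 'id': [11, 26, 1]}
ans = entry['age']['item'] + entry['id'][0]  # -> ans = 52

Answer: 52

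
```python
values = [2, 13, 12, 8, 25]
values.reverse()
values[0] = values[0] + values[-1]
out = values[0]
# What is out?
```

Answer: 27

Derivation:
Trace (tracking out):
values = [2, 13, 12, 8, 25]  # -> values = [2, 13, 12, 8, 25]
values.reverse()  # -> values = [25, 8, 12, 13, 2]
values[0] = values[0] + values[-1]  # -> values = [27, 8, 12, 13, 2]
out = values[0]  # -> out = 27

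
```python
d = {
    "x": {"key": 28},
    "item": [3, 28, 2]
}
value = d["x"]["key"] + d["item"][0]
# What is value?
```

Trace (tracking value):
d = {'x': {'key': 28}, 'item': [3, 28, 2]}  # -> d = {'x': {'key': 28}, 'item': [3, 28, 2]}
value = d['x']['key'] + d['item'][0]  # -> value = 31

Answer: 31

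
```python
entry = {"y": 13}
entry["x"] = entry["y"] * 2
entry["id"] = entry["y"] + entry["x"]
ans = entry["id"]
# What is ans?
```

Trace (tracking ans):
entry = {'y': 13}  # -> entry = {'y': 13}
entry['x'] = entry['y'] * 2  # -> entry = {'y': 13, 'x': 26}
entry['id'] = entry['y'] + entry['x']  # -> entry = {'y': 13, 'x': 26, 'id': 39}
ans = entry['id']  # -> ans = 39

Answer: 39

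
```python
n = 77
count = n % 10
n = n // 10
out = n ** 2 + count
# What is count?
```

Trace (tracking count):
n = 77  # -> n = 77
count = n % 10  # -> count = 7
n = n // 10  # -> n = 7
out = n ** 2 + count  # -> out = 56

Answer: 7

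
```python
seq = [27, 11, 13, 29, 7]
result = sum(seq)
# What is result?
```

Trace (tracking result):
seq = [27, 11, 13, 29, 7]  # -> seq = [27, 11, 13, 29, 7]
result = sum(seq)  # -> result = 87

Answer: 87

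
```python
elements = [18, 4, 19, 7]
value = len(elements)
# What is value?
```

Trace (tracking value):
elements = [18, 4, 19, 7]  # -> elements = [18, 4, 19, 7]
value = len(elements)  # -> value = 4

Answer: 4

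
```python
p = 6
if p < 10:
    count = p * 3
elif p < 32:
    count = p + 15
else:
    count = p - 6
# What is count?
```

Trace (tracking count):
p = 6  # -> p = 6
if p < 10:  # condition is True
    count = p * 3  # -> count = 18

Answer: 18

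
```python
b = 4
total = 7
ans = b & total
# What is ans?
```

Answer: 4

Derivation:
Trace (tracking ans):
b = 4  # -> b = 4
total = 7  # -> total = 7
ans = b & total  # -> ans = 4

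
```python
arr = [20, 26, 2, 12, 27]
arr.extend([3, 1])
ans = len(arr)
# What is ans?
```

Answer: 7

Derivation:
Trace (tracking ans):
arr = [20, 26, 2, 12, 27]  # -> arr = [20, 26, 2, 12, 27]
arr.extend([3, 1])  # -> arr = [20, 26, 2, 12, 27, 3, 1]
ans = len(arr)  # -> ans = 7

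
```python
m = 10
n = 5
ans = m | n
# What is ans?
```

Trace (tracking ans):
m = 10  # -> m = 10
n = 5  # -> n = 5
ans = m | n  # -> ans = 15

Answer: 15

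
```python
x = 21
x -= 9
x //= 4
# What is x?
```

Answer: 3

Derivation:
Trace (tracking x):
x = 21  # -> x = 21
x -= 9  # -> x = 12
x //= 4  # -> x = 3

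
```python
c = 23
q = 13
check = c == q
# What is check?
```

Trace (tracking check):
c = 23  # -> c = 23
q = 13  # -> q = 13
check = c == q  # -> check = False

Answer: False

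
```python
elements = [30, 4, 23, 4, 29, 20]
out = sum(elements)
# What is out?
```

Trace (tracking out):
elements = [30, 4, 23, 4, 29, 20]  # -> elements = [30, 4, 23, 4, 29, 20]
out = sum(elements)  # -> out = 110

Answer: 110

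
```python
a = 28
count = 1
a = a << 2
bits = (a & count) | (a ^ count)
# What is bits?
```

Answer: 113

Derivation:
Trace (tracking bits):
a = 28  # -> a = 28
count = 1  # -> count = 1
a = a << 2  # -> a = 112
bits = a & count | a ^ count  # -> bits = 113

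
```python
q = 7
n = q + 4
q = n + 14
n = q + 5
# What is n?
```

Trace (tracking n):
q = 7  # -> q = 7
n = q + 4  # -> n = 11
q = n + 14  # -> q = 25
n = q + 5  # -> n = 30

Answer: 30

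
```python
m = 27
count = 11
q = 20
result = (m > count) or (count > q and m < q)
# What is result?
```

Trace (tracking result):
m = 27  # -> m = 27
count = 11  # -> count = 11
q = 20  # -> q = 20
result = m > count or (count > q and m < q)  # -> result = True

Answer: True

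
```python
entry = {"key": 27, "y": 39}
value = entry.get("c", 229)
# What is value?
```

Answer: 229

Derivation:
Trace (tracking value):
entry = {'key': 27, 'y': 39}  # -> entry = {'key': 27, 'y': 39}
value = entry.get('c', 229)  # -> value = 229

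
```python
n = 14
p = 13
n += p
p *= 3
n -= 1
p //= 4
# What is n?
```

Answer: 26

Derivation:
Trace (tracking n):
n = 14  # -> n = 14
p = 13  # -> p = 13
n += p  # -> n = 27
p *= 3  # -> p = 39
n -= 1  # -> n = 26
p //= 4  # -> p = 9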